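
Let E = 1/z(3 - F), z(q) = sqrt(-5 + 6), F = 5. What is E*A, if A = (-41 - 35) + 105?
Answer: 29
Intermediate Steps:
z(q) = 1 (z(q) = sqrt(1) = 1)
A = 29 (A = -76 + 105 = 29)
E = 1 (E = 1/1 = 1)
E*A = 1*29 = 29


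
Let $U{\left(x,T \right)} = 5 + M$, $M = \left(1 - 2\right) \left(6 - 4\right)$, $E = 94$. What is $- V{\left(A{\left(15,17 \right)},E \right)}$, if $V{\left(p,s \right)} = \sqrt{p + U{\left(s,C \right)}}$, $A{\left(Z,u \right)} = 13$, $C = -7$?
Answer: $-4$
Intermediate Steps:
$M = -2$ ($M = \left(-1\right) 2 = -2$)
$U{\left(x,T \right)} = 3$ ($U{\left(x,T \right)} = 5 - 2 = 3$)
$V{\left(p,s \right)} = \sqrt{3 + p}$ ($V{\left(p,s \right)} = \sqrt{p + 3} = \sqrt{3 + p}$)
$- V{\left(A{\left(15,17 \right)},E \right)} = - \sqrt{3 + 13} = - \sqrt{16} = \left(-1\right) 4 = -4$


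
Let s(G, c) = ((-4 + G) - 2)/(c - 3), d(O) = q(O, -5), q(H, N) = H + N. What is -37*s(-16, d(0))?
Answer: -407/4 ≈ -101.75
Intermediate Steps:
d(O) = -5 + O (d(O) = O - 5 = -5 + O)
s(G, c) = (-6 + G)/(-3 + c)
-37*s(-16, d(0)) = -37*(-6 - 16)/(-3 + (-5 + 0)) = -37*(-22)/(-3 - 5) = -37*(-22)/(-8) = -(-37)*(-22)/8 = -37*11/4 = -407/4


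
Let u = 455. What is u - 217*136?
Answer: -29057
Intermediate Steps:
u - 217*136 = 455 - 217*136 = 455 - 29512 = -29057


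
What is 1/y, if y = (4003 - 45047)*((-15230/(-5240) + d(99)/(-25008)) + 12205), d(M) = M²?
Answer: -273004/136787351472335 ≈ -1.9958e-9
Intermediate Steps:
y = -136787351472335/273004 (y = (4003 - 45047)*((-15230/(-5240) + 99²/(-25008)) + 12205) = -41044*((-15230*(-1/5240) + 9801*(-1/25008)) + 12205) = -41044*((1523/524 - 3267/8336) + 12205) = -41044*(2745955/1092016 + 12205) = -41044*13330801235/1092016 = -136787351472335/273004 ≈ -5.0105e+8)
1/y = 1/(-136787351472335/273004) = -273004/136787351472335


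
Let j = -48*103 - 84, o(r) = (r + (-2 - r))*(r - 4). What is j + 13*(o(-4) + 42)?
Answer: -4274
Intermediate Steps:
o(r) = 8 - 2*r (o(r) = -2*(-4 + r) = 8 - 2*r)
j = -5028 (j = -4944 - 84 = -5028)
j + 13*(o(-4) + 42) = -5028 + 13*((8 - 2*(-4)) + 42) = -5028 + 13*((8 + 8) + 42) = -5028 + 13*(16 + 42) = -5028 + 13*58 = -5028 + 754 = -4274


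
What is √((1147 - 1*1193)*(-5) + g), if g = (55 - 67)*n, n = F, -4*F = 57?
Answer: √401 ≈ 20.025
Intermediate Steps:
F = -57/4 (F = -¼*57 = -57/4 ≈ -14.250)
n = -57/4 ≈ -14.250
g = 171 (g = (55 - 67)*(-57/4) = -12*(-57/4) = 171)
√((1147 - 1*1193)*(-5) + g) = √((1147 - 1*1193)*(-5) + 171) = √((1147 - 1193)*(-5) + 171) = √(-46*(-5) + 171) = √(230 + 171) = √401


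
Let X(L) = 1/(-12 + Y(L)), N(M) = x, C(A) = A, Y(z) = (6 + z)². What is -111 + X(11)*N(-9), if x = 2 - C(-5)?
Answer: -30740/277 ≈ -110.97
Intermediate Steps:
x = 7 (x = 2 - 1*(-5) = 2 + 5 = 7)
N(M) = 7
X(L) = 1/(-12 + (6 + L)²)
-111 + X(11)*N(-9) = -111 + 7/(-12 + (6 + 11)²) = -111 + 7/(-12 + 17²) = -111 + 7/(-12 + 289) = -111 + 7/277 = -30740/277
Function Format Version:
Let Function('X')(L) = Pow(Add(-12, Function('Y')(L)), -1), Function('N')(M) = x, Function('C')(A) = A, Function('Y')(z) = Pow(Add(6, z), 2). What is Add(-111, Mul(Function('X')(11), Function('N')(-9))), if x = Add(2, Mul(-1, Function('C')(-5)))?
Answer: Rational(-30740, 277) ≈ -110.97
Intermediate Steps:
x = 7 (x = Add(2, Mul(-1, -5)) = Add(2, 5) = 7)
Function('N')(M) = 7
Function('X')(L) = Pow(Add(-12, Pow(Add(6, L), 2)), -1)
Add(-111, Mul(Function('X')(11), Function('N')(-9))) = Add(-111, Mul(Pow(Add(-12, Pow(Add(6, 11), 2)), -1), 7)) = Add(-111, Mul(Pow(Add(-12, Pow(17, 2)), -1), 7)) = Add(-111, Mul(Pow(Add(-12, 289), -1), 7)) = Add(-111, Mul(Pow(277, -1), 7)) = Add(-111, Mul(Rational(1, 277), 7)) = Add(-111, Rational(7, 277)) = Rational(-30740, 277)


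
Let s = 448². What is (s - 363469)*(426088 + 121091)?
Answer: -89061589935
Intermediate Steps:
s = 200704
(s - 363469)*(426088 + 121091) = (200704 - 363469)*(426088 + 121091) = -162765*547179 = -89061589935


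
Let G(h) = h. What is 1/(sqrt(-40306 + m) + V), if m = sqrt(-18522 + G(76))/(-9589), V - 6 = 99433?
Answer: 9589/(953520571 + sqrt(9589)*sqrt(-386494234 - I*sqrt(18446))) ≈ 1.0056e-5 + 2.0303e-8*I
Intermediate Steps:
V = 99439 (V = 6 + 99433 = 99439)
m = -I*sqrt(18446)/9589 (m = sqrt(-18522 + 76)/(-9589) = sqrt(-18446)*(-1/9589) = (I*sqrt(18446))*(-1/9589) = -I*sqrt(18446)/9589 ≈ -0.014164*I)
1/(sqrt(-40306 + m) + V) = 1/(sqrt(-40306 - I*sqrt(18446)/9589) + 99439) = 1/(99439 + sqrt(-40306 - I*sqrt(18446)/9589))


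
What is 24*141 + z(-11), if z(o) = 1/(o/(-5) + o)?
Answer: 148891/44 ≈ 3383.9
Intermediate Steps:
z(o) = 5/(4*o) (z(o) = 1/(o*(-⅕) + o) = 1/(-o/5 + o) = 1/(4*o/5) = 5/(4*o))
24*141 + z(-11) = 24*141 + (5/4)/(-11) = 3384 + (5/4)*(-1/11) = 3384 - 5/44 = 148891/44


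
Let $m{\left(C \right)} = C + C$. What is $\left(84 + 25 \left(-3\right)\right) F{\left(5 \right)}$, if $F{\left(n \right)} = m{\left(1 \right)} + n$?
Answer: $63$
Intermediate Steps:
$m{\left(C \right)} = 2 C$
$F{\left(n \right)} = 2 + n$ ($F{\left(n \right)} = 2 \cdot 1 + n = 2 + n$)
$\left(84 + 25 \left(-3\right)\right) F{\left(5 \right)} = \left(84 + 25 \left(-3\right)\right) \left(2 + 5\right) = \left(84 - 75\right) 7 = 9 \cdot 7 = 63$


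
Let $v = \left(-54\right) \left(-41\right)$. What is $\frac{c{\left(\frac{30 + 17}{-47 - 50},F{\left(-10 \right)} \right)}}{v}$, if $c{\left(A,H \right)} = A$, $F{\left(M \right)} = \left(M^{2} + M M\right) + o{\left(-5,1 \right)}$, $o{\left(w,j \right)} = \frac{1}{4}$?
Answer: $- \frac{47}{214758} \approx -0.00021885$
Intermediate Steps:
$o{\left(w,j \right)} = \frac{1}{4}$
$F{\left(M \right)} = \frac{1}{4} + 2 M^{2}$ ($F{\left(M \right)} = \left(M^{2} + M M\right) + \frac{1}{4} = \left(M^{2} + M^{2}\right) + \frac{1}{4} = 2 M^{2} + \frac{1}{4} = \frac{1}{4} + 2 M^{2}$)
$v = 2214$
$\frac{c{\left(\frac{30 + 17}{-47 - 50},F{\left(-10 \right)} \right)}}{v} = \frac{\left(30 + 17\right) \frac{1}{-47 - 50}}{2214} = \frac{47}{-97} \cdot \frac{1}{2214} = 47 \left(- \frac{1}{97}\right) \frac{1}{2214} = \left(- \frac{47}{97}\right) \frac{1}{2214} = - \frac{47}{214758}$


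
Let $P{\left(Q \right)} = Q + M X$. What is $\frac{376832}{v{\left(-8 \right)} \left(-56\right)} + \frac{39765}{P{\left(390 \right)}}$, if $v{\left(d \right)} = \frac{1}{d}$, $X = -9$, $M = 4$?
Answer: $\frac{44558961}{826} \approx 53946.0$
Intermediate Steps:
$P{\left(Q \right)} = -36 + Q$ ($P{\left(Q \right)} = Q + 4 \left(-9\right) = Q - 36 = -36 + Q$)
$\frac{376832}{v{\left(-8 \right)} \left(-56\right)} + \frac{39765}{P{\left(390 \right)}} = \frac{376832}{\frac{1}{-8} \left(-56\right)} + \frac{39765}{-36 + 390} = \frac{376832}{\left(- \frac{1}{8}\right) \left(-56\right)} + \frac{39765}{354} = \frac{376832}{7} + 39765 \cdot \frac{1}{354} = 376832 \cdot \frac{1}{7} + \frac{13255}{118} = \frac{376832}{7} + \frac{13255}{118} = \frac{44558961}{826}$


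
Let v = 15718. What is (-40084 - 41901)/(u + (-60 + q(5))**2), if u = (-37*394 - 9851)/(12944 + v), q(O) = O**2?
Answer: -2425030/36209 ≈ -66.973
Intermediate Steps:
u = -479/562 (u = (-37*394 - 9851)/(12944 + 15718) = (-14578 - 9851)/28662 = -24429*1/28662 = -479/562 ≈ -0.85231)
(-40084 - 41901)/(u + (-60 + q(5))**2) = (-40084 - 41901)/(-479/562 + (-60 + 5**2)**2) = -81985/(-479/562 + (-60 + 25)**2) = -81985/(-479/562 + (-35)**2) = -81985/(-479/562 + 1225) = -81985/687971/562 = -81985*562/687971 = -2425030/36209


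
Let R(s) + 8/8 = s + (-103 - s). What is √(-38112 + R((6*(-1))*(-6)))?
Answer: 2*I*√9554 ≈ 195.49*I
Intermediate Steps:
R(s) = -104 (R(s) = -1 + (s + (-103 - s)) = -1 - 103 = -104)
√(-38112 + R((6*(-1))*(-6))) = √(-38112 - 104) = √(-38216) = 2*I*√9554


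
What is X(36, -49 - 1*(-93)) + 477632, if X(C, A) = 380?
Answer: 478012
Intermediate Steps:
X(36, -49 - 1*(-93)) + 477632 = 380 + 477632 = 478012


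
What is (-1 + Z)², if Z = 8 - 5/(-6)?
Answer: 2209/36 ≈ 61.361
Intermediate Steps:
Z = 53/6 (Z = 8 - 5*(-1)/6 = 8 - 1*(-⅚) = 8 + ⅚ = 53/6 ≈ 8.8333)
(-1 + Z)² = (-1 + 53/6)² = (47/6)² = 2209/36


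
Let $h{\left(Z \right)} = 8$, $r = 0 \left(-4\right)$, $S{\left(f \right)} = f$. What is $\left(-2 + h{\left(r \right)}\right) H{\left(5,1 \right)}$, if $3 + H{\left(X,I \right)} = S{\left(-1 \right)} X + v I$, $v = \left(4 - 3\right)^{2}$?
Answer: $-42$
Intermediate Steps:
$r = 0$
$v = 1$ ($v = 1^{2} = 1$)
$H{\left(X,I \right)} = -3 + I - X$ ($H{\left(X,I \right)} = -3 + \left(- X + 1 I\right) = -3 + \left(- X + I\right) = -3 + \left(I - X\right) = -3 + I - X$)
$\left(-2 + h{\left(r \right)}\right) H{\left(5,1 \right)} = \left(-2 + 8\right) \left(-3 + 1 - 5\right) = 6 \left(-3 + 1 - 5\right) = 6 \left(-7\right) = -42$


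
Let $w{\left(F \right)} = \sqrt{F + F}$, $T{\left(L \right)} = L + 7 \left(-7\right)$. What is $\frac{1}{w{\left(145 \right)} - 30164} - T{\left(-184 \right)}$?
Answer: $\frac{105999444517}{454933303} - \frac{\sqrt{290}}{909866606} \approx 233.0$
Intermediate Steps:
$T{\left(L \right)} = -49 + L$ ($T{\left(L \right)} = L - 49 = -49 + L$)
$w{\left(F \right)} = \sqrt{2} \sqrt{F}$ ($w{\left(F \right)} = \sqrt{2 F} = \sqrt{2} \sqrt{F}$)
$\frac{1}{w{\left(145 \right)} - 30164} - T{\left(-184 \right)} = \frac{1}{\sqrt{2} \sqrt{145} - 30164} - \left(-49 - 184\right) = \frac{1}{\sqrt{290} - 30164} - -233 = \frac{1}{-30164 + \sqrt{290}} + 233 = 233 + \frac{1}{-30164 + \sqrt{290}}$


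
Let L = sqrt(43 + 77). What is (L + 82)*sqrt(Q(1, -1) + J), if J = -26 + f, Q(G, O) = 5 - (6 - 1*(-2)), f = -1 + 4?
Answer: 2*I*sqrt(26)*(41 + sqrt(30)) ≈ 473.98*I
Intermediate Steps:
f = 3
L = 2*sqrt(30) (L = sqrt(120) = 2*sqrt(30) ≈ 10.954)
Q(G, O) = -3 (Q(G, O) = 5 - (6 + 2) = 5 - 1*8 = 5 - 8 = -3)
J = -23 (J = -26 + 3 = -23)
(L + 82)*sqrt(Q(1, -1) + J) = (2*sqrt(30) + 82)*sqrt(-3 - 23) = (82 + 2*sqrt(30))*sqrt(-26) = (82 + 2*sqrt(30))*(I*sqrt(26)) = I*sqrt(26)*(82 + 2*sqrt(30))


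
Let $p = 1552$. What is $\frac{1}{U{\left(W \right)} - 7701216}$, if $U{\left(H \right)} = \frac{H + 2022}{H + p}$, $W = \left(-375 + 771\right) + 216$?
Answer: $- \frac{1082}{8332714395} \approx -1.2985 \cdot 10^{-7}$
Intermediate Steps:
$W = 612$ ($W = 396 + 216 = 612$)
$U{\left(H \right)} = \frac{2022 + H}{1552 + H}$ ($U{\left(H \right)} = \frac{H + 2022}{H + 1552} = \frac{2022 + H}{1552 + H}$)
$\frac{1}{U{\left(W \right)} - 7701216} = \frac{1}{\frac{2022 + 612}{1552 + 612} - 7701216} = \frac{1}{\frac{1}{2164} \cdot 2634 - 7701216} = \frac{1}{\frac{1317}{1082} - 7701216} = \frac{1}{- \frac{8332714395}{1082}} = - \frac{1082}{8332714395}$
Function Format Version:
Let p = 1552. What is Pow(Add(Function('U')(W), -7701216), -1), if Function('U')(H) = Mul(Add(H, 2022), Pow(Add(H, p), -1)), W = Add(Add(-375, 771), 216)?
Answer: Rational(-1082, 8332714395) ≈ -1.2985e-7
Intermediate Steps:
W = 612 (W = Add(396, 216) = 612)
Function('U')(H) = Mul(Pow(Add(1552, H), -1), Add(2022, H)) (Function('U')(H) = Mul(Add(H, 2022), Pow(Add(H, 1552), -1)) = Mul(Add(2022, H), Pow(Add(1552, H), -1)) = Mul(Pow(Add(1552, H), -1), Add(2022, H)))
Pow(Add(Function('U')(W), -7701216), -1) = Pow(Add(Mul(Pow(Add(1552, 612), -1), Add(2022, 612)), -7701216), -1) = Pow(Add(Mul(Pow(2164, -1), 2634), -7701216), -1) = Pow(Add(Mul(Rational(1, 2164), 2634), -7701216), -1) = Pow(Add(Rational(1317, 1082), -7701216), -1) = Pow(Rational(-8332714395, 1082), -1) = Rational(-1082, 8332714395)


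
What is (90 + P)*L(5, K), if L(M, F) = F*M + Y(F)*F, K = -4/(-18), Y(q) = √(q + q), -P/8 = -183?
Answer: 17612/9 ≈ 1956.9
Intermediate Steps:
P = 1464 (P = -8*(-183) = 1464)
Y(q) = √2*√q (Y(q) = √(2*q) = √2*√q)
K = 2/9 (K = -4*(-1/18) = 2/9 ≈ 0.22222)
L(M, F) = F*M + √2*F^(3/2) (L(M, F) = F*M + (√2*√F)*F = F*M + √2*F^(3/2))
(90 + P)*L(5, K) = (90 + 1464)*(2*(5 + √2*√(2/9))/9) = 1554*(2*(5 + √2*(√2/3))/9) = 1554*(2*(5 + ⅔)/9) = 1554*((2/9)*(17/3)) = 1554*(34/27) = 17612/9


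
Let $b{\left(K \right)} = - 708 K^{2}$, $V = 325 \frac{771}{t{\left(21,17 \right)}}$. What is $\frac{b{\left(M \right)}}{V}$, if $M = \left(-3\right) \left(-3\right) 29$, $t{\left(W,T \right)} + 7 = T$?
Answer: $- \frac{32153112}{16705} \approx -1924.8$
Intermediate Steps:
$t{\left(W,T \right)} = -7 + T$
$M = 261$ ($M = 9 \cdot 29 = 261$)
$V = \frac{50115}{2}$ ($V = 325 \frac{771}{-7 + 17} = 325 \cdot \frac{771}{10} = \frac{50115}{2} \approx 25058.0$)
$\frac{b{\left(M \right)}}{V} = \frac{\left(-708\right) 261^{2}}{\frac{50115}{2}} = \left(-708\right) 68121 \cdot \frac{2}{50115} = \left(-48229668\right) \frac{2}{50115} = - \frac{32153112}{16705}$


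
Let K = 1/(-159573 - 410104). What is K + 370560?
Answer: 211099509119/569677 ≈ 3.7056e+5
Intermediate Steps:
K = -1/569677 (K = 1/(-569677) = -1/569677 ≈ -1.7554e-6)
K + 370560 = -1/569677 + 370560 = 211099509119/569677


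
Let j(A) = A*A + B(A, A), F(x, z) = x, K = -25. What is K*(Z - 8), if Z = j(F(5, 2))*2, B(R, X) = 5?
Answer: -1300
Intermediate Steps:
j(A) = 5 + A² (j(A) = A*A + 5 = A² + 5 = 5 + A²)
Z = 60 (Z = (5 + 5²)*2 = (5 + 25)*2 = 30*2 = 60)
K*(Z - 8) = -25*(60 - 8) = -25*52 = -1300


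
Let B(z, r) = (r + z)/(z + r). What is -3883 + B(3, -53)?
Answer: -3882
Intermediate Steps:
B(z, r) = 1 (B(z, r) = (r + z)/(r + z) = 1)
-3883 + B(3, -53) = -3883 + 1 = -3882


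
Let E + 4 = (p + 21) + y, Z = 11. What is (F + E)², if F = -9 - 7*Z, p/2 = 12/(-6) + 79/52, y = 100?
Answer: 609961/676 ≈ 902.31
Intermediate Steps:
p = -25/26 (p = 2*(12/(-6) + 79/52) = 2*(12*(-⅙) + 79*(1/52)) = 2*(-2 + 79/52) = 2*(-25/52) = -25/26 ≈ -0.96154)
F = -86 (F = -9 - 7*11 = -9 - 77 = -86)
E = 3017/26 (E = -4 + ((-25/26 + 21) + 100) = -4 + (521/26 + 100) = -4 + 3121/26 = 3017/26 ≈ 116.04)
(F + E)² = (-86 + 3017/26)² = (781/26)² = 609961/676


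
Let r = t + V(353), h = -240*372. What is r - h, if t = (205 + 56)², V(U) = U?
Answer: 157754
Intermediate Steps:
t = 68121 (t = 261² = 68121)
h = -89280
r = 68474 (r = 68121 + 353 = 68474)
r - h = 68474 - 1*(-89280) = 68474 + 89280 = 157754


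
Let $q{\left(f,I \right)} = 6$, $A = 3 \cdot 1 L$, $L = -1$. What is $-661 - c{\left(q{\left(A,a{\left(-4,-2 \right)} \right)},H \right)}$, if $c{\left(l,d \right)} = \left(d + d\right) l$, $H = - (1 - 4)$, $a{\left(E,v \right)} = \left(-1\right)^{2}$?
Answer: $-697$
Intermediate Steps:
$a{\left(E,v \right)} = 1$
$A = -3$ ($A = 3 \cdot 1 \left(-1\right) = 3 \left(-1\right) = -3$)
$H = 3$ ($H = \left(-1\right) \left(-3\right) = 3$)
$c{\left(l,d \right)} = 2 d l$
$-661 - c{\left(q{\left(A,a{\left(-4,-2 \right)} \right)},H \right)} = -661 - 2 \cdot 3 \cdot 6 = -661 - 36 = -697$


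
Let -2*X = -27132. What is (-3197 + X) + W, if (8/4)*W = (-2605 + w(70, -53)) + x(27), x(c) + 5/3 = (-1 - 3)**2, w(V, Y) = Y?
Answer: 54283/6 ≈ 9047.2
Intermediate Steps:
X = 13566 (X = -1/2*(-27132) = 13566)
x(c) = 43/3 (x(c) = -5/3 + (-1 - 3)**2 = -5/3 + (-4)**2 = -5/3 + 16 = 43/3)
W = -7931/6 (W = ((-2605 - 53) + 43/3)/2 = (-2658 + 43/3)/2 = (1/2)*(-7931/3) = -7931/6 ≈ -1321.8)
(-3197 + X) + W = (-3197 + 13566) - 7931/6 = 10369 - 7931/6 = 54283/6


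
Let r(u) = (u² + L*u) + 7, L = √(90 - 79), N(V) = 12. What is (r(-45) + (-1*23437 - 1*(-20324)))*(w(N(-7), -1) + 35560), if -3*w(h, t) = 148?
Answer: -115161092/3 - 1597980*√11 ≈ -4.3687e+7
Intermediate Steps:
w(h, t) = -148/3 (w(h, t) = -⅓*148 = -148/3)
L = √11 ≈ 3.3166
r(u) = 7 + u² + u*√11 (r(u) = (u² + √11*u) + 7 = (u² + u*√11) + 7 = 7 + u² + u*√11)
(r(-45) + (-1*23437 - 1*(-20324)))*(w(N(-7), -1) + 35560) = ((7 + (-45)² - 45*√11) + (-1*23437 - 1*(-20324)))*(-148/3 + 35560) = ((7 + 2025 - 45*√11) + (-23437 + 20324))*(106532/3) = ((2032 - 45*√11) - 3113)*(106532/3) = (-1081 - 45*√11)*(106532/3) = -115161092/3 - 1597980*√11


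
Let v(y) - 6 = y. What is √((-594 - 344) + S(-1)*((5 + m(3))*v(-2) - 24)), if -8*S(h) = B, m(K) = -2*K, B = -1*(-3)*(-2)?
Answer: I*√959 ≈ 30.968*I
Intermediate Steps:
v(y) = 6 + y
B = -6 (B = 3*(-2) = -6)
S(h) = ¾ (S(h) = -⅛*(-6) = ¾)
√((-594 - 344) + S(-1)*((5 + m(3))*v(-2) - 24)) = √((-594 - 344) + 3*((5 - 2*3)*(6 - 2) - 24)/4) = √(-938 + 3*((5 - 6)*4 - 24)/4) = √(-938 + 3*(-1*4 - 24)/4) = √(-938 + 3*(-4 - 24)/4) = √(-938 + (¾)*(-28)) = √(-938 - 21) = √(-959) = I*√959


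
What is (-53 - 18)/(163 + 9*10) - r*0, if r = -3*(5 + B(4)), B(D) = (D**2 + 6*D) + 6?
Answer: -71/253 ≈ -0.28063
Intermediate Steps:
B(D) = 6 + D**2 + 6*D
r = -153 (r = -3*(5 + (6 + 4**2 + 6*4)) = -3*(5 + (6 + 16 + 24)) = -3*(5 + 46) = -3*51 = -153)
(-53 - 18)/(163 + 9*10) - r*0 = (-53 - 18)/(163 + 9*10) - (-153)*0 = -71/(163 + 90) - 1*0 = -71/253 + 0 = -71/253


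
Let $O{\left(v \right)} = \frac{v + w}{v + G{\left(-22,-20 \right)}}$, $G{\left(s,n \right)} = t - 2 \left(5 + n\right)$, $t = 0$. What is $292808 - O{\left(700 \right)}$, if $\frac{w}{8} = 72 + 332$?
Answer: $\frac{106872954}{365} \approx 2.928 \cdot 10^{5}$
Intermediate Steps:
$G{\left(s,n \right)} = -10 - 2 n$ ($G{\left(s,n \right)} = 0 - 2 \left(5 + n\right) = 0 - \left(10 + 2 n\right) = -10 - 2 n$)
$w = 3232$ ($w = 8 \left(72 + 332\right) = 8 \cdot 404 = 3232$)
$O{\left(v \right)} = \frac{3232 + v}{30 + v}$ ($O{\left(v \right)} = \frac{v + 3232}{v - -30} = \frac{3232 + v}{v + \left(-10 + 40\right)} = \frac{3232 + v}{v + 30} = \frac{3232 + v}{30 + v}$)
$292808 - O{\left(700 \right)} = 292808 - \frac{3232 + 700}{30 + 700} = 292808 - \frac{1}{730} \cdot 3932 = 292808 - \frac{1966}{365} = \frac{106872954}{365}$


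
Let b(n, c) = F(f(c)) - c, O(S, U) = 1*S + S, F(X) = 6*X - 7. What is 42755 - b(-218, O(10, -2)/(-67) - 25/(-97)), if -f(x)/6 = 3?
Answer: 278611865/6499 ≈ 42870.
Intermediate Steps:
f(x) = -18 (f(x) = -6*3 = -18)
F(X) = -7 + 6*X
O(S, U) = 2*S (O(S, U) = S + S = 2*S)
b(n, c) = -115 - c (b(n, c) = (-7 + 6*(-18)) - c = (-7 - 108) - c = -115 - c)
42755 - b(-218, O(10, -2)/(-67) - 25/(-97)) = 42755 - (-115 - ((2*10)/(-67) - 25/(-97))) = 42755 - (-115 - (20*(-1/67) - 25*(-1/97))) = 42755 - (-115 - (-20/67 + 25/97)) = 42755 - (-115 - 1*(-265/6499)) = 42755 - (-115 + 265/6499) = 42755 - 1*(-747120/6499) = 42755 + 747120/6499 = 278611865/6499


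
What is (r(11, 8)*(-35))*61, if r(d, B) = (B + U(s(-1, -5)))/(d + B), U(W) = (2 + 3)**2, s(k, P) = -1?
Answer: -70455/19 ≈ -3708.2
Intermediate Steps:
U(W) = 25 (U(W) = 5**2 = 25)
r(d, B) = (25 + B)/(B + d) (r(d, B) = (B + 25)/(d + B) = (25 + B)/(B + d))
(r(11, 8)*(-35))*61 = (((25 + 8)/(8 + 11))*(-35))*61 = ((33/19)*(-35))*61 = -1155/19*61 = -70455/19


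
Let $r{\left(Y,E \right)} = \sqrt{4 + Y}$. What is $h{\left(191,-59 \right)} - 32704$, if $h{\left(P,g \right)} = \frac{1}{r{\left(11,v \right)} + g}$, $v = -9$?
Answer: $- \frac{113352123}{3466} - \frac{\sqrt{15}}{3466} \approx -32704.0$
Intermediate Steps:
$h{\left(P,g \right)} = \frac{1}{g + \sqrt{15}}$ ($h{\left(P,g \right)} = \frac{1}{\sqrt{4 + 11} + g} = \frac{1}{\sqrt{15} + g} = \frac{1}{g + \sqrt{15}}$)
$h{\left(191,-59 \right)} - 32704 = \frac{1}{-59 + \sqrt{15}} - 32704 = -32704 + \frac{1}{-59 + \sqrt{15}}$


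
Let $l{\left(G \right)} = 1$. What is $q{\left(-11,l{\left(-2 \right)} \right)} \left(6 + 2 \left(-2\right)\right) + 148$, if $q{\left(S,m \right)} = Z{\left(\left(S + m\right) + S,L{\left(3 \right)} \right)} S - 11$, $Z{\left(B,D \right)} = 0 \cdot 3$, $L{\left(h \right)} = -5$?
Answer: $126$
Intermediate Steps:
$Z{\left(B,D \right)} = 0$
$q{\left(S,m \right)} = -11$ ($q{\left(S,m \right)} = 0 S - 11 = 0 - 11 = -11$)
$q{\left(-11,l{\left(-2 \right)} \right)} \left(6 + 2 \left(-2\right)\right) + 148 = - 11 \left(6 + 2 \left(-2\right)\right) + 148 = - 11 \left(6 - 4\right) + 148 = \left(-11\right) 2 + 148 = -22 + 148 = 126$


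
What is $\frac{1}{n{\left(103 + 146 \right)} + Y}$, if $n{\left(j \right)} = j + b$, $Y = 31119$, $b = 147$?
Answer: $\frac{1}{31515} \approx 3.1731 \cdot 10^{-5}$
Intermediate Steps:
$n{\left(j \right)} = 147 + j$ ($n{\left(j \right)} = j + 147 = 147 + j$)
$\frac{1}{n{\left(103 + 146 \right)} + Y} = \frac{1}{\left(147 + \left(103 + 146\right)\right) + 31119} = \frac{1}{\left(147 + 249\right) + 31119} = \frac{1}{396 + 31119} = \frac{1}{31515}$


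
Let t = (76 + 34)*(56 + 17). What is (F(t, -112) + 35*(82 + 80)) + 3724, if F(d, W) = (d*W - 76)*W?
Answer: 100746226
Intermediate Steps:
t = 8030 (t = 110*73 = 8030)
F(d, W) = W*(-76 + W*d) (F(d, W) = (W*d - 76)*W = (-76 + W*d)*W = W*(-76 + W*d))
(F(t, -112) + 35*(82 + 80)) + 3724 = (-112*(-76 - 112*8030) + 35*(82 + 80)) + 3724 = (-112*(-76 - 899360) + 35*162) + 3724 = (-112*(-899436) + 5670) + 3724 = (100736832 + 5670) + 3724 = 100742502 + 3724 = 100746226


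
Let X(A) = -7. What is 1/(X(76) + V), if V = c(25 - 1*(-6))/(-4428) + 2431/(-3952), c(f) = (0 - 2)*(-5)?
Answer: -336528/2563465 ≈ -0.13128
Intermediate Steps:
c(f) = 10 (c(f) = -2*(-5) = 10)
V = -207769/336528 (V = 10/(-4428) + 2431/(-3952) = 10*(-1/4428) + 2431*(-1/3952) = -5/2214 - 187/304 = -207769/336528 ≈ -0.61739)
1/(X(76) + V) = 1/(-7 - 207769/336528) = 1/(-2563465/336528) = -336528/2563465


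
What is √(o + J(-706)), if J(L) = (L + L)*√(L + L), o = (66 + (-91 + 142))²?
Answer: √(13689 - 2824*I*√353) ≈ 185.05 - 143.36*I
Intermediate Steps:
o = 13689 (o = (66 + 51)² = 117² = 13689)
J(L) = 2*√2*L^(3/2) (J(L) = (2*L)*√(2*L) = (2*L)*(√2*√L) = 2*√2*L^(3/2))
√(o + J(-706)) = √(13689 + 2*√2*(-706)^(3/2)) = √(13689 + 2*√2*(-706*I*√706)) = √(13689 - 2824*I*√353)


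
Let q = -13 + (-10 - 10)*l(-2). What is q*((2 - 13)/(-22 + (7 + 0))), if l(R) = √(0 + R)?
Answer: -143/15 - 44*I*√2/3 ≈ -9.5333 - 20.742*I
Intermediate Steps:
l(R) = √R
q = -13 - 20*I*√2 (q = -13 + (-10 - 10)*√(-2) = -13 - 20*I*√2 ≈ -13.0 - 28.284*I)
q*((2 - 13)/(-22 + (7 + 0))) = (-13 - 20*I*√2)*((2 - 13)/(-22 + (7 + 0))) = (-13 - 20*I*√2)*(-11/(-22 + 7)) = (-13 - 20*I*√2)*(-11/(-15)) = (-13 - 20*I*√2)*(-11*(-1/15)) = (-13 - 20*I*√2)*(11/15) = -143/15 - 44*I*√2/3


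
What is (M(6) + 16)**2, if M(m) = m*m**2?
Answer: 53824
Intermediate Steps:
M(m) = m**3
(M(6) + 16)**2 = (6**3 + 16)**2 = (216 + 16)**2 = 232**2 = 53824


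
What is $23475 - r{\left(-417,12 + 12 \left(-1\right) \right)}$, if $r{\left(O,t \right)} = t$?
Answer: $23475$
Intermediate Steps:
$23475 - r{\left(-417,12 + 12 \left(-1\right) \right)} = 23475 - \left(12 + 12 \left(-1\right)\right) = 23475 - \left(12 - 12\right) = 23475 - 0 = 23475 + 0 = 23475$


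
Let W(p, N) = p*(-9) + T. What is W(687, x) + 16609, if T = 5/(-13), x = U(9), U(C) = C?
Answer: 135533/13 ≈ 10426.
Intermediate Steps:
x = 9
T = -5/13 (T = 5*(-1/13) = -5/13 ≈ -0.38462)
W(p, N) = -5/13 - 9*p (W(p, N) = p*(-9) - 5/13 = -9*p - 5/13 = -5/13 - 9*p)
W(687, x) + 16609 = (-5/13 - 9*687) + 16609 = (-5/13 - 6183) + 16609 = -80384/13 + 16609 = 135533/13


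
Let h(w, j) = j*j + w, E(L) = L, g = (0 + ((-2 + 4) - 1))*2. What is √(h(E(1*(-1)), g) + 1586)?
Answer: √1589 ≈ 39.862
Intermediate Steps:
g = 2 (g = (0 + (2 - 1))*2 = (0 + 1)*2 = 1*2 = 2)
h(w, j) = w + j² (h(w, j) = j² + w = w + j²)
√(h(E(1*(-1)), g) + 1586) = √((1*(-1) + 2²) + 1586) = √((-1 + 4) + 1586) = √(3 + 1586) = √1589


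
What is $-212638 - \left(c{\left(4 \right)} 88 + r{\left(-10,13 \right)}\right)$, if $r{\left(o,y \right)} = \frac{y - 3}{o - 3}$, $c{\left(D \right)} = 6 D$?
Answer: $- \frac{2791740}{13} \approx -2.1475 \cdot 10^{5}$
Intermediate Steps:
$r{\left(o,y \right)} = \frac{-3 + y}{-3 + o}$
$-212638 - \left(c{\left(4 \right)} 88 + r{\left(-10,13 \right)}\right) = -212638 - \left(6 \cdot 4 \cdot 88 + \frac{-3 + 13}{-3 - 10}\right) = -212638 - \left(24 \cdot 88 + \frac{1}{-13} \cdot 10\right) = -212638 - \left(2112 - \frac{10}{13}\right) = -212638 - \frac{27446}{13} = - \frac{2791740}{13}$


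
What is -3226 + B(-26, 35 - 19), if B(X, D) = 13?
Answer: -3213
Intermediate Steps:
-3226 + B(-26, 35 - 19) = -3226 + 13 = -3213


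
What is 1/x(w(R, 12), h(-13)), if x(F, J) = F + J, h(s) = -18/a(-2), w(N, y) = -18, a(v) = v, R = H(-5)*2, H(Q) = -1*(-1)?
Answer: -1/9 ≈ -0.11111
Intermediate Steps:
H(Q) = 1
R = 2 (R = 1*2 = 2)
h(s) = 9 (h(s) = -18/(-2) = -18*(-1/2) = 9)
1/x(w(R, 12), h(-13)) = 1/(-18 + 9) = 1/(-9) = -1/9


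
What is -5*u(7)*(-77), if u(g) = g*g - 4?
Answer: 17325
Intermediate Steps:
u(g) = -4 + g**2 (u(g) = g**2 - 4 = -4 + g**2)
-5*u(7)*(-77) = -5*(-4 + 7**2)*(-77) = -5*(-4 + 49)*(-77) = -5*45*(-77) = -225*(-77) = 17325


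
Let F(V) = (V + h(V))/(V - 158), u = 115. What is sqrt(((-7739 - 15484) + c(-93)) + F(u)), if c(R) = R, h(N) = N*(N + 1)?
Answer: I*sqrt(43689849)/43 ≈ 153.72*I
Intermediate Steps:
h(N) = N*(1 + N)
F(V) = (V + V*(1 + V))/(-158 + V) (F(V) = (V + V*(1 + V))/(V - 158) = (V + V*(1 + V))/(-158 + V))
sqrt(((-7739 - 15484) + c(-93)) + F(u)) = sqrt(((-7739 - 15484) - 93) + 115*(2 + 115)/(-158 + 115)) = sqrt((-23223 - 93) + 115*117/(-43)) = sqrt(-23316 + 115*(-1/43)*117) = sqrt(-23316 - 13455/43) = sqrt(-1016043/43) = I*sqrt(43689849)/43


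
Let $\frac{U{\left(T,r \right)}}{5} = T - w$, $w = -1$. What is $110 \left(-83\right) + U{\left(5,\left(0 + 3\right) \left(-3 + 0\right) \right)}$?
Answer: $-9100$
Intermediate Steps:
$U{\left(T,r \right)} = 5 + 5 T$ ($U{\left(T,r \right)} = 5 \left(T - -1\right) = 5 \left(T + 1\right) = 5 \left(1 + T\right) = 5 + 5 T$)
$110 \left(-83\right) + U{\left(5,\left(0 + 3\right) \left(-3 + 0\right) \right)} = 110 \left(-83\right) + \left(5 + 5 \cdot 5\right) = -9130 + \left(5 + 25\right) = -9130 + 30 = -9100$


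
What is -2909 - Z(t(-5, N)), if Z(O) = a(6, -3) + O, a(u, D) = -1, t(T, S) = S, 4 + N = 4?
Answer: -2908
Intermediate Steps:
N = 0 (N = -4 + 4 = 0)
Z(O) = -1 + O
-2909 - Z(t(-5, N)) = -2909 - (-1 + 0) = -2909 - 1*(-1) = -2909 + 1 = -2908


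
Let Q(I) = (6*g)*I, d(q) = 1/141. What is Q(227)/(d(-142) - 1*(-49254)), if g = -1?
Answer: -192042/6944815 ≈ -0.027653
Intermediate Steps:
d(q) = 1/141
Q(I) = -6*I (Q(I) = (6*(-1))*I = -6*I)
Q(227)/(d(-142) - 1*(-49254)) = (-6*227)/(1/141 - 1*(-49254)) = -1362/(1/141 + 49254) = -1362/6944815/141 = -1362*141/6944815 = -192042/6944815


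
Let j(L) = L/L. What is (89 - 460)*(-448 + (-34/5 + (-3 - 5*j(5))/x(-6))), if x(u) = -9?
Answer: 7578046/45 ≈ 1.6840e+5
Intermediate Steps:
j(L) = 1
(89 - 460)*(-448 + (-34/5 + (-3 - 5*j(5))/x(-6))) = (89 - 460)*(-448 + (-34/5 + (-3 - 5*1)/(-9))) = -371*(-448 + (-34*1/5 + (-3 - 5)*(-1/9))) = -371*(-448 + (-34/5 - 8*(-1/9))) = -371*(-448 + (-34/5 + 8/9)) = -371*(-448 - 266/45) = -371*(-20426/45) = 7578046/45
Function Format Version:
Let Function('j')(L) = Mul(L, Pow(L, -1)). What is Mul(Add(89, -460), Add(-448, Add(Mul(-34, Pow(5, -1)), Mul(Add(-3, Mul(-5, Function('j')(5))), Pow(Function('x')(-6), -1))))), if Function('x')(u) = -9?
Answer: Rational(7578046, 45) ≈ 1.6840e+5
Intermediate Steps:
Function('j')(L) = 1
Mul(Add(89, -460), Add(-448, Add(Mul(-34, Pow(5, -1)), Mul(Add(-3, Mul(-5, Function('j')(5))), Pow(Function('x')(-6), -1))))) = Mul(Add(89, -460), Add(-448, Add(Mul(-34, Pow(5, -1)), Mul(Add(-3, Mul(-5, 1)), Pow(-9, -1))))) = Mul(-371, Add(-448, Add(Mul(-34, Rational(1, 5)), Mul(Add(-3, -5), Rational(-1, 9))))) = Mul(-371, Add(-448, Add(Rational(-34, 5), Mul(-8, Rational(-1, 9))))) = Mul(-371, Add(-448, Add(Rational(-34, 5), Rational(8, 9)))) = Mul(-371, Add(-448, Rational(-266, 45))) = Mul(-371, Rational(-20426, 45)) = Rational(7578046, 45)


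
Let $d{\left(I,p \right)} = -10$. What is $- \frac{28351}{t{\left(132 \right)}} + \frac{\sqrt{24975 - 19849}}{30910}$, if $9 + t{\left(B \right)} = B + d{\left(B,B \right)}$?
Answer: $- \frac{28351}{113} + \frac{\sqrt{5126}}{30910} \approx -250.89$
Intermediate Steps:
$t{\left(B \right)} = -19 + B$ ($t{\left(B \right)} = -9 + \left(B - 10\right) = -9 + \left(-10 + B\right) = -19 + B$)
$- \frac{28351}{t{\left(132 \right)}} + \frac{\sqrt{24975 - 19849}}{30910} = - \frac{28351}{-19 + 132} + \frac{\sqrt{24975 - 19849}}{30910} = - \frac{28351}{113} + \sqrt{5126} \cdot \frac{1}{30910} = \left(-28351\right) \frac{1}{113} + \frac{\sqrt{5126}}{30910} = - \frac{28351}{113} + \frac{\sqrt{5126}}{30910}$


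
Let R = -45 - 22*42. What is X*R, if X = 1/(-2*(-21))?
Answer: -323/14 ≈ -23.071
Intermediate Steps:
X = 1/42 ≈ 0.023810
R = -969 (R = -45 - 924 = -969)
X*R = (1/42)*(-969) = -323/14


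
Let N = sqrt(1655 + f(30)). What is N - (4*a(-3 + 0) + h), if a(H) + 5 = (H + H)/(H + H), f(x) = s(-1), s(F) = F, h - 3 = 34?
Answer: -21 + sqrt(1654) ≈ 19.669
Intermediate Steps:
h = 37 (h = 3 + 34 = 37)
f(x) = -1
a(H) = -4 (a(H) = -5 + (H + H)/(H + H) = -5 + (2*H)/((2*H)) = -5 + (2*H)*(1/(2*H)) = -5 + 1 = -4)
N = sqrt(1654) (N = sqrt(1655 - 1) = sqrt(1654) ≈ 40.669)
N - (4*a(-3 + 0) + h) = sqrt(1654) - (4*(-4) + 37) = sqrt(1654) - (-16 + 37) = sqrt(1654) - 1*21 = sqrt(1654) - 21 = -21 + sqrt(1654)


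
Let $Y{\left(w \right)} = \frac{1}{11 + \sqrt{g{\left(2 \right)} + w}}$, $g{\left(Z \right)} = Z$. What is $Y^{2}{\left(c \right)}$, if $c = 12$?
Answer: $\frac{1}{\left(11 + \sqrt{14}\right)^{2}} \approx 0.0046016$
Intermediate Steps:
$Y{\left(w \right)} = \frac{1}{11 + \sqrt{2 + w}}$
$Y^{2}{\left(c \right)} = \left(\frac{1}{11 + \sqrt{2 + 12}}\right)^{2} = \left(\frac{1}{11 + \sqrt{14}}\right)^{2} = \frac{1}{\left(11 + \sqrt{14}\right)^{2}}$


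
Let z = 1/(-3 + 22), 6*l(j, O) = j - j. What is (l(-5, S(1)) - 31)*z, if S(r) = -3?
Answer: -31/19 ≈ -1.6316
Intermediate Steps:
l(j, O) = 0 (l(j, O) = (j - j)/6 = (⅙)*0 = 0)
z = 1/19 ≈ 0.052632
(l(-5, S(1)) - 31)*z = (0 - 31)*(1/19) = -31*1/19 = -31/19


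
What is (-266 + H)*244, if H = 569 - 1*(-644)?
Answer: 231068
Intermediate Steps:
H = 1213 (H = 569 + 644 = 1213)
(-266 + H)*244 = (-266 + 1213)*244 = 947*244 = 231068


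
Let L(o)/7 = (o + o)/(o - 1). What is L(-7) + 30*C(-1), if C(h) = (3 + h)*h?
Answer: -191/4 ≈ -47.750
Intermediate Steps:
L(o) = 14*o/(-1 + o) (L(o) = 7*((o + o)/(o - 1)) = 7*((2*o)/(-1 + o)) = 7*(2*o/(-1 + o)) = 14*o/(-1 + o))
C(h) = h*(3 + h)
L(-7) + 30*C(-1) = 14*(-7)/(-1 - 7) + 30*(-(3 - 1)) = 14*(-7)/(-8) + 30*(-1*2) = 14*(-7)*(-⅛) + 30*(-2) = 49/4 - 60 = -191/4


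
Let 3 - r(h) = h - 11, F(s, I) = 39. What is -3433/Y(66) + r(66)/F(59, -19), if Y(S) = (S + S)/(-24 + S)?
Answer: -72181/66 ≈ -1093.7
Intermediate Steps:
r(h) = 14 - h (r(h) = 3 - (h - 11) = 3 - (-11 + h) = 3 + (11 - h) = 14 - h)
Y(S) = 2*S/(-24 + S) (Y(S) = (2*S)/(-24 + S) = 2*S/(-24 + S))
-3433/Y(66) + r(66)/F(59, -19) = -3433/(2*66/(-24 + 66)) + (14 - 1*66)/39 = -3433/(2*66/42) + (14 - 66)*(1/39) = -3433/(2*66*(1/42)) - 52*1/39 = -3433/22/7 - 4/3 = -3433*7/22 - 4/3 = -24031/22 - 4/3 = -72181/66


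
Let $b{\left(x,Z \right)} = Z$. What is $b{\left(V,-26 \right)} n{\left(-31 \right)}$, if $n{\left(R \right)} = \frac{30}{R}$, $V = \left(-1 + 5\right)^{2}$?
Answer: $\frac{780}{31} \approx 25.161$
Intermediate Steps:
$V = 16$ ($V = 4^{2} = 16$)
$b{\left(V,-26 \right)} n{\left(-31 \right)} = - 26 \frac{30}{-31} = - 26 \cdot 30 \left(- \frac{1}{31}\right) = \left(-26\right) \left(- \frac{30}{31}\right) = \frac{780}{31}$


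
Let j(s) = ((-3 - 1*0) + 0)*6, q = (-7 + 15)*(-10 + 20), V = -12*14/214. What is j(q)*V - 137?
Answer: -13147/107 ≈ -122.87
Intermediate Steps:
V = -84/107 (V = -168*1/214 = -84/107 ≈ -0.78505)
q = 80 (q = 8*10 = 80)
j(s) = -18 (j(s) = ((-3 + 0) + 0)*6 = (-3 + 0)*6 = -3*6 = -18)
j(q)*V - 137 = -18*(-84/107) - 137 = 1512/107 - 137 = -13147/107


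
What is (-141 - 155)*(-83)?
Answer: 24568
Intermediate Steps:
(-141 - 155)*(-83) = -296*(-83) = 24568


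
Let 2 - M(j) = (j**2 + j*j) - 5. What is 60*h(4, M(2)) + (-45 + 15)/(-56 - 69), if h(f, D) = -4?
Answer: -5994/25 ≈ -239.76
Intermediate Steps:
M(j) = 7 - 2*j**2 (M(j) = 2 - ((j**2 + j*j) - 5) = 2 - ((j**2 + j**2) - 5) = 2 - (2*j**2 - 5) = 2 - (-5 + 2*j**2) = 2 + (5 - 2*j**2) = 7 - 2*j**2)
60*h(4, M(2)) + (-45 + 15)/(-56 - 69) = 60*(-4) + (-45 + 15)/(-56 - 69) = -240 - 30/(-125) = -240 - 30*(-1/125) = -240 + 6/25 = -5994/25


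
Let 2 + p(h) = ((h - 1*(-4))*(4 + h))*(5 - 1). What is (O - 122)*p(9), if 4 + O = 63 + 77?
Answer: 9436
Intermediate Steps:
O = 136 (O = -4 + (63 + 77) = -4 + 140 = 136)
p(h) = -2 + 4*(4 + h)**2 (p(h) = -2 + ((h - 1*(-4))*(4 + h))*(5 - 1) = -2 + ((h + 4)*(4 + h))*4 = -2 + ((4 + h)*(4 + h))*4 = -2 + (4 + h)**2*4 = -2 + 4*(4 + h)**2)
(O - 122)*p(9) = (136 - 122)*(-2 + 4*(4 + 9)**2) = 14*(-2 + 4*13**2) = 14*(-2 + 4*169) = 14*(-2 + 676) = 14*674 = 9436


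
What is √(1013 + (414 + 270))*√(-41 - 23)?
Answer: 8*I*√1697 ≈ 329.56*I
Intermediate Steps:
√(1013 + (414 + 270))*√(-41 - 23) = √(1013 + 684)*√(-64) = √1697*(8*I) = 8*I*√1697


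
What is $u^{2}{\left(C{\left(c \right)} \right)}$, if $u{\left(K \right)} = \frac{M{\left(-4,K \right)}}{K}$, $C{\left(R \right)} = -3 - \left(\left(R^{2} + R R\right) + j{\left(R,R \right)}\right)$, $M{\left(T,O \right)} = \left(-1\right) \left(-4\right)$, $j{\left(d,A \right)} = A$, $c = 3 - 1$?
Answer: $\frac{16}{169} \approx 0.094675$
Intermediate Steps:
$c = 2$ ($c = 3 - 1 = 2$)
$M{\left(T,O \right)} = 4$
$C{\left(R \right)} = -3 - R - 2 R^{2}$ ($C{\left(R \right)} = -3 - \left(\left(R^{2} + R R\right) + R\right) = -3 - \left(\left(R^{2} + R^{2}\right) + R\right) = -3 - \left(2 R^{2} + R\right) = -3 - \left(R + 2 R^{2}\right) = -3 - R - 2 R^{2}$)
$u{\left(K \right)} = \frac{4}{K}$
$u^{2}{\left(C{\left(c \right)} \right)} = \left(\frac{4}{-3 - 2 - 2 \cdot 2^{2}}\right)^{2} = \left(\frac{4}{-3 - 2 - 8}\right)^{2} = \left(\frac{4}{-13}\right)^{2} = \left(4 \left(- \frac{1}{13}\right)\right)^{2} = \left(- \frac{4}{13}\right)^{2} = \frac{16}{169}$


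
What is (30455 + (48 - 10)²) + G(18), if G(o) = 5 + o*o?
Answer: 32228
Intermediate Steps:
G(o) = 5 + o²
(30455 + (48 - 10)²) + G(18) = (30455 + (48 - 10)²) + (5 + 18²) = (30455 + 38²) + (5 + 324) = (30455 + 1444) + 329 = 31899 + 329 = 32228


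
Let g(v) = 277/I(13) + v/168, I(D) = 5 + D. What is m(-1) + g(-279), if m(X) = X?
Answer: 6415/504 ≈ 12.728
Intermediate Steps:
g(v) = 277/18 + v/168 (g(v) = 277/(5 + 13) + v/168 = 277/18 + v*(1/168) = 277*(1/18) + v/168 = 277/18 + v/168)
m(-1) + g(-279) = -1 + (277/18 + (1/168)*(-279)) = -1 + (277/18 - 93/56) = -1 + 6919/504 = 6415/504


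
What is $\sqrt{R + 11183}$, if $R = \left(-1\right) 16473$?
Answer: $23 i \sqrt{10} \approx 72.732 i$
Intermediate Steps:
$R = -16473$
$\sqrt{R + 11183} = \sqrt{-16473 + 11183} = \sqrt{-5290} = 23 i \sqrt{10}$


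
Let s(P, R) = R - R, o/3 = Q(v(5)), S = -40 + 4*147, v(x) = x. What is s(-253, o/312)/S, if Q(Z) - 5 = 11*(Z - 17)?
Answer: 0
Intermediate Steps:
Q(Z) = -182 + 11*Z (Q(Z) = 5 + 11*(Z - 17) = 5 + 11*(-17 + Z) = 5 + (-187 + 11*Z) = -182 + 11*Z)
S = 548 (S = -40 + 588 = 548)
o = -381 (o = 3*(-182 + 11*5) = 3*(-182 + 55) = 3*(-127) = -381)
s(P, R) = 0
s(-253, o/312)/S = 0/548 = 0*(1/548) = 0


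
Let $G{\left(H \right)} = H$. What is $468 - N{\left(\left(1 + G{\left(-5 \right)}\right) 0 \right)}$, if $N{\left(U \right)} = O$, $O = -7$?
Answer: $475$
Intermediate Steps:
$N{\left(U \right)} = -7$
$468 - N{\left(\left(1 + G{\left(-5 \right)}\right) 0 \right)} = 468 - -7 = 468 + 7 = 475$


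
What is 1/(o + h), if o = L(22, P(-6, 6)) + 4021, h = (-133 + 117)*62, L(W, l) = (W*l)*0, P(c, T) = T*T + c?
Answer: 1/3029 ≈ 0.00033014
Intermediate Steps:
P(c, T) = c + T**2 (P(c, T) = T**2 + c = c + T**2)
L(W, l) = 0
h = -992 (h = -16*62 = -992)
o = 4021 (o = 0 + 4021 = 4021)
1/(o + h) = 1/(4021 - 992) = 1/3029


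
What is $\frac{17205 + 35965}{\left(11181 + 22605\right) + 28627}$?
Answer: $\frac{4090}{4801} \approx 0.85191$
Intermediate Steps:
$\frac{17205 + 35965}{\left(11181 + 22605\right) + 28627} = \frac{53170}{33786 + 28627} = \frac{53170}{62413} = 53170 \cdot \frac{1}{62413} = \frac{4090}{4801}$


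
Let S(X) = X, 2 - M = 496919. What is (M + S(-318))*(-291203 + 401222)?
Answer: -54705297465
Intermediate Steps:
M = -496917 (M = 2 - 1*496919 = 2 - 496919 = -496917)
(M + S(-318))*(-291203 + 401222) = (-496917 - 318)*(-291203 + 401222) = -497235*110019 = -54705297465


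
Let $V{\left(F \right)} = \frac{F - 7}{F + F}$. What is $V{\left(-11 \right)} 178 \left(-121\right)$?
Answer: $-17622$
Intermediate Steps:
$V{\left(F \right)} = \frac{-7 + F}{2 F}$
$V{\left(-11 \right)} 178 \left(-121\right) = \frac{-7 - 11}{2 \left(-11\right)} 178 \left(-121\right) = \frac{1}{2} \left(- \frac{1}{11}\right) \left(-18\right) 178 \left(-121\right) = \frac{9}{11} \cdot 178 \left(-121\right) = \frac{1602}{11} \left(-121\right) = -17622$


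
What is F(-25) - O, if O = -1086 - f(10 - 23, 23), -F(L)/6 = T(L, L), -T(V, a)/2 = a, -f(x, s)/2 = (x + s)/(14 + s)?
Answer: 29062/37 ≈ 785.46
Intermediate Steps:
f(x, s) = -2*(s + x)/(14 + s) (f(x, s) = -2*(x + s)/(14 + s) = -2*(s + x)/(14 + s))
T(V, a) = -2*a
F(L) = 12*L (F(L) = -(-12)*L = 12*L)
O = -40162/37 (O = -1086 - 2*(-1*23 - (10 - 23))/(14 + 23) = -1086 - 2*(-23 - 1*(-13))/37 = -1086 - 2*(-23 + 13)/37 = -1086 - 2*(-10)/37 = -1086 - 1*(-20/37) = -1086 + 20/37 = -40162/37 ≈ -1085.5)
F(-25) - O = 12*(-25) - 1*(-40162/37) = -300 + 40162/37 = 29062/37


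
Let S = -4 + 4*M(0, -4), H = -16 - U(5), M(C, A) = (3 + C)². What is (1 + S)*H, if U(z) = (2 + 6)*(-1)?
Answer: -264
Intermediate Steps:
U(z) = -8 (U(z) = 8*(-1) = -8)
H = -8 (H = -16 - 1*(-8) = -16 + 8 = -8)
S = 32 (S = -4 + 4*(3 + 0)² = -4 + 4*3² = -4 + 4*9 = -4 + 36 = 32)
(1 + S)*H = (1 + 32)*(-8) = 33*(-8) = -264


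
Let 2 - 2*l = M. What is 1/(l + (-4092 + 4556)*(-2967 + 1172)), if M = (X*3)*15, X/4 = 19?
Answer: -1/834589 ≈ -1.1982e-6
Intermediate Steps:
X = 76 (X = 4*19 = 76)
M = 3420 (M = (76*3)*15 = 228*15 = 3420)
l = -1709 (l = 1 - ½*3420 = 1 - 1710 = -1709)
1/(l + (-4092 + 4556)*(-2967 + 1172)) = 1/(-1709 + (-4092 + 4556)*(-2967 + 1172)) = 1/(-1709 + 464*(-1795)) = 1/(-1709 - 832880) = 1/(-834589) = -1/834589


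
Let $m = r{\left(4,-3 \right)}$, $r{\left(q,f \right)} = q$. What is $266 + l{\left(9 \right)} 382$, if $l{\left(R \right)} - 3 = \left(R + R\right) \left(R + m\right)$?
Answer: $90800$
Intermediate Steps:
$m = 4$
$l{\left(R \right)} = 3 + 2 R \left(4 + R\right)$ ($l{\left(R \right)} = 3 + \left(R + R\right) \left(R + 4\right) = 3 + 2 R \left(4 + R\right)$)
$266 + l{\left(9 \right)} 382 = 266 + \left(3 + 2 \cdot 9^{2} + 8 \cdot 9\right) 382 = 266 + \left(3 + 2 \cdot 81 + 72\right) 382 = 266 + \left(3 + 162 + 72\right) 382 = 266 + 237 \cdot 382 = 266 + 90534 = 90800$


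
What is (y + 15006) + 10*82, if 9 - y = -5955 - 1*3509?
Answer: 25299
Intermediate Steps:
y = 9473 (y = 9 - (-5955 - 1*3509) = 9 - (-5955 - 3509) = 9 - 1*(-9464) = 9 + 9464 = 9473)
(y + 15006) + 10*82 = (9473 + 15006) + 10*82 = 24479 + 820 = 25299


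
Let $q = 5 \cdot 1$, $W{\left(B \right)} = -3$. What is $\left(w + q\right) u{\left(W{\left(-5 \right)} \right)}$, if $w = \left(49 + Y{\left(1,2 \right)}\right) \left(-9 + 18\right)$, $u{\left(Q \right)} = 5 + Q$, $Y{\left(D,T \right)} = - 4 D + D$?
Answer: $838$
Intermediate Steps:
$Y{\left(D,T \right)} = - 3 D$
$q = 5$
$w = 414$ ($w = \left(49 - 3\right) \left(-9 + 18\right) = \left(49 - 3\right) 9 = 46 \cdot 9 = 414$)
$\left(w + q\right) u{\left(W{\left(-5 \right)} \right)} = \left(414 + 5\right) \left(5 - 3\right) = 419 \cdot 2 = 838$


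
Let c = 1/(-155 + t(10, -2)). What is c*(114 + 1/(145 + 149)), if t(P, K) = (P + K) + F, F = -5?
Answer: -33517/44688 ≈ -0.75002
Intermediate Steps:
t(P, K) = -5 + K + P (t(P, K) = (P + K) - 5 = (K + P) - 5 = -5 + K + P)
c = -1/152 (c = 1/(-155 + (-5 - 2 + 10)) = 1/(-155 + 3) = 1/(-152) = -1/152 ≈ -0.0065789)
c*(114 + 1/(145 + 149)) = -(114 + 1/(145 + 149))/152 = -(114 + 1/294)/152 = -1/152*33517/294 = -33517/44688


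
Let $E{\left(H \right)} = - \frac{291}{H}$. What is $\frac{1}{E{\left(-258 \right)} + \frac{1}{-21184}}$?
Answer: $\frac{910912}{1027381} \approx 0.88663$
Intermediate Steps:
$\frac{1}{E{\left(-258 \right)} + \frac{1}{-21184}} = \frac{1}{- \frac{291}{-258} + \frac{1}{-21184}} = \frac{1}{\left(-291\right) \left(- \frac{1}{258}\right) - \frac{1}{21184}} = \frac{1}{\frac{97}{86} - \frac{1}{21184}} = \frac{1}{\frac{1027381}{910912}} = \frac{910912}{1027381}$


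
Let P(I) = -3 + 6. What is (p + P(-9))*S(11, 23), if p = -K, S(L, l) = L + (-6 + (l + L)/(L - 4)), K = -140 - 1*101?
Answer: 16836/7 ≈ 2405.1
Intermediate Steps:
K = -241 (K = -140 - 101 = -241)
P(I) = 3
S(L, l) = -6 + L + (L + l)/(-4 + L) (S(L, l) = L + (-6 + (L + l)/(-4 + L)) = -6 + L + (L + l)/(-4 + L))
p = 241 (p = -1*(-241) = 241)
(p + P(-9))*S(11, 23) = (241 + 3)*((24 + 23 + 11² - 9*11)/(-4 + 11)) = 244*((24 + 23 + 121 - 99)/7) = 244*((⅐)*69) = 244*(69/7) = 16836/7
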